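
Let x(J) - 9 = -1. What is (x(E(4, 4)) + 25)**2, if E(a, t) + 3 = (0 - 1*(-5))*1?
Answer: 1089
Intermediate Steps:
E(a, t) = 2 (E(a, t) = -3 + (0 - 1*(-5))*1 = -3 + (0 + 5)*1 = -3 + 5*1 = -3 + 5 = 2)
x(J) = 8 (x(J) = 9 - 1 = 8)
(x(E(4, 4)) + 25)**2 = (8 + 25)**2 = 33**2 = 1089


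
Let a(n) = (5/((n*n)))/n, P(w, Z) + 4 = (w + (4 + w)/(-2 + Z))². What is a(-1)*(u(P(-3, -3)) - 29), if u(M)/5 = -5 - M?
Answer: 426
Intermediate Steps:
P(w, Z) = -4 + (w + (4 + w)/(-2 + Z))²
u(M) = -25 - 5*M (u(M) = 5*(-5 - M) = -25 - 5*M)
a(n) = 5/n³ (a(n) = (5/(n²))/n = (5/n²)/n = 5/n³)
a(-1)*(u(P(-3, -3)) - 29) = (5/(-1)³)*((-25 - 5*(-4 + (4 - 1*(-3) - 3*(-3))²/(-2 - 3)²)) - 29) = (5*(-1))*((-25 - 5*(-4 + (4 + 3 + 9)²/(-5)²)) - 29) = -5*((-25 - 5*(-4 + (1/25)*16²)) - 29) = -5*((-25 - 5*(-4 + (1/25)*256)) - 29) = -5*((-25 - 5*(-4 + 256/25)) - 29) = -5*((-25 - 5*156/25) - 29) = -5*((-25 - 156/5) - 29) = -5*(-281/5 - 29) = -5*(-426/5) = 426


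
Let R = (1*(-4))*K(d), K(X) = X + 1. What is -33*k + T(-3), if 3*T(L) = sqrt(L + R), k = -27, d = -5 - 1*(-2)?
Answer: 891 + sqrt(5)/3 ≈ 891.75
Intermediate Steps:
d = -3 (d = -5 + 2 = -3)
K(X) = 1 + X
R = 8 (R = (1*(-4))*(1 - 3) = -4*(-2) = 8)
T(L) = sqrt(8 + L)/3 (T(L) = sqrt(L + 8)/3 = sqrt(8 + L)/3)
-33*k + T(-3) = -33*(-27) + sqrt(8 - 3)/3 = 891 + sqrt(5)/3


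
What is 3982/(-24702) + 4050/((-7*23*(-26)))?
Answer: 906244/1123941 ≈ 0.80631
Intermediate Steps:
3982/(-24702) + 4050/((-7*23*(-26))) = 3982*(-1/24702) + 4050/((-161*(-26))) = -1991/12351 + 4050/4186 = -1991/12351 + 4050*(1/4186) = -1991/12351 + 2025/2093 = 906244/1123941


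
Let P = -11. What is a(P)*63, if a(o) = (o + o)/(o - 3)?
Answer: 99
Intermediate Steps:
a(o) = 2*o/(-3 + o) (a(o) = (2*o)/(-3 + o) = 2*o/(-3 + o))
a(P)*63 = (2*(-11)/(-3 - 11))*63 = (2*(-11)/(-14))*63 = (2*(-11)*(-1/14))*63 = (11/7)*63 = 99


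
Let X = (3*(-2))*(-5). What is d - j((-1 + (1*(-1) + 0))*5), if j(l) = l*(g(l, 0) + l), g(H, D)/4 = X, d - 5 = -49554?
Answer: -48449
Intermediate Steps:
d = -49549 (d = 5 - 49554 = -49549)
X = 30 (X = -6*(-5) = 30)
g(H, D) = 120 (g(H, D) = 4*30 = 120)
j(l) = l*(120 + l)
d - j((-1 + (1*(-1) + 0))*5) = -49549 - (-1 + (1*(-1) + 0))*5*(120 + (-1 + (1*(-1) + 0))*5) = -49549 - (-1 + (-1 + 0))*5*(120 + (-1 + (-1 + 0))*5) = -49549 - (-1 - 1)*5*(120 + (-1 - 1)*5) = -49549 - (-2*5)*(120 - 2*5) = -49549 - (-10)*(120 - 10) = -49549 - (-10)*110 = -49549 - 1*(-1100) = -49549 + 1100 = -48449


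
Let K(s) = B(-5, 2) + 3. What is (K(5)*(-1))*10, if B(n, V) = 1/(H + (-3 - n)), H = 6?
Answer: -125/4 ≈ -31.250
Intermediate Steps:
B(n, V) = 1/(3 - n) (B(n, V) = 1/(6 + (-3 - n)) = 1/(3 - n))
K(s) = 25/8 (K(s) = -1/(-3 - 5) + 3 = -1/(-8) + 3 = -1*(-⅛) + 3 = ⅛ + 3 = 25/8)
(K(5)*(-1))*10 = ((25/8)*(-1))*10 = -25/8*10 = -125/4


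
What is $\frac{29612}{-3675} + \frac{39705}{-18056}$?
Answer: $- \frac{680590147}{66355800} \approx -10.257$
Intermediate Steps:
$\frac{29612}{-3675} + \frac{39705}{-18056} = 29612 \left(- \frac{1}{3675}\right) + 39705 \left(- \frac{1}{18056}\right) = - \frac{29612}{3675} - \frac{39705}{18056} = - \frac{680590147}{66355800}$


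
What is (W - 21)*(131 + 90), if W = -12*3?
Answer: -12597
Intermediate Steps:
W = -36
(W - 21)*(131 + 90) = (-36 - 21)*(131 + 90) = -57*221 = -12597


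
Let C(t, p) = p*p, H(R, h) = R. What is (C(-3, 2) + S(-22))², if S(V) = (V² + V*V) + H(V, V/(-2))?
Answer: 902500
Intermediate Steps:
C(t, p) = p²
S(V) = V + 2*V² (S(V) = (V² + V*V) + V = (V² + V²) + V = 2*V² + V = V + 2*V²)
(C(-3, 2) + S(-22))² = (2² - 22*(1 + 2*(-22)))² = (4 - 22*(1 - 44))² = (4 - 22*(-43))² = (4 + 946)² = 950² = 902500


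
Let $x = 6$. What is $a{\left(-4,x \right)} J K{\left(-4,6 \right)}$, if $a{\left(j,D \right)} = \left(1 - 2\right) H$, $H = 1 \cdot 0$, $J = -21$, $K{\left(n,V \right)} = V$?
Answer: $0$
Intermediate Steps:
$H = 0$
$a{\left(j,D \right)} = 0$ ($a{\left(j,D \right)} = \left(1 - 2\right) 0 = \left(-1\right) 0 = 0$)
$a{\left(-4,x \right)} J K{\left(-4,6 \right)} = 0 \left(-21\right) 6 = 0 \cdot 6 = 0$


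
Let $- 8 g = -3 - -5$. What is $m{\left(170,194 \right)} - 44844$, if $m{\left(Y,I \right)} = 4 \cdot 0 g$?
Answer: $-44844$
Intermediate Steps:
$g = - \frac{1}{4}$ ($g = - \frac{-3 - -5}{8} = - \frac{-3 + 5}{8} = \left(- \frac{1}{8}\right) 2 = - \frac{1}{4} \approx -0.25$)
$m{\left(Y,I \right)} = 0$ ($m{\left(Y,I \right)} = 4 \cdot 0 \left(- \frac{1}{4}\right) = 0 \left(- \frac{1}{4}\right) = 0$)
$m{\left(170,194 \right)} - 44844 = 0 - 44844 = -44844$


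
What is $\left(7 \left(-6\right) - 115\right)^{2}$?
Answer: $24649$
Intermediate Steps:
$\left(7 \left(-6\right) - 115\right)^{2} = \left(-42 - 115\right)^{2} = \left(-157\right)^{2} = 24649$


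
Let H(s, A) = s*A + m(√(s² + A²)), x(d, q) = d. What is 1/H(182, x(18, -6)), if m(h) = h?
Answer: 819/2674682 - √8362/5349364 ≈ 0.00028911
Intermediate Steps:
H(s, A) = √(A² + s²) + A*s (H(s, A) = s*A + √(s² + A²) = A*s + √(A² + s²) = √(A² + s²) + A*s)
1/H(182, x(18, -6)) = 1/(√(18² + 182²) + 18*182) = 1/(√(324 + 33124) + 3276) = 1/(√33448 + 3276) = 1/(2*√8362 + 3276) = 1/(3276 + 2*√8362)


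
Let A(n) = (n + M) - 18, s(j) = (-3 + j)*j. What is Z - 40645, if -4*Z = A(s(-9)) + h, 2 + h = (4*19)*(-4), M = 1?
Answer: -162365/4 ≈ -40591.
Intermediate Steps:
s(j) = j*(-3 + j)
A(n) = -17 + n (A(n) = (n + 1) - 18 = (1 + n) - 18 = -17 + n)
h = -306 (h = -2 + (4*19)*(-4) = -2 + 76*(-4) = -2 - 304 = -306)
Z = 215/4 (Z = -((-17 - 9*(-3 - 9)) - 306)/4 = -((-17 - 9*(-12)) - 306)/4 = -((-17 + 108) - 306)/4 = -(91 - 306)/4 = -¼*(-215) = 215/4 ≈ 53.750)
Z - 40645 = 215/4 - 40645 = -162365/4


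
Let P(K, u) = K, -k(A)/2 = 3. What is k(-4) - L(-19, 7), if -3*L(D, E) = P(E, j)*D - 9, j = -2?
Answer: -160/3 ≈ -53.333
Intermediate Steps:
k(A) = -6 (k(A) = -2*3 = -6)
L(D, E) = 3 - D*E/3 (L(D, E) = -(E*D - 9)/3 = -(D*E - 9)/3 = -(-9 + D*E)/3 = 3 - D*E/3)
k(-4) - L(-19, 7) = -6 - (3 - ⅓*(-19)*7) = -6 - (3 + 133/3) = -6 - 1*142/3 = -6 - 142/3 = -160/3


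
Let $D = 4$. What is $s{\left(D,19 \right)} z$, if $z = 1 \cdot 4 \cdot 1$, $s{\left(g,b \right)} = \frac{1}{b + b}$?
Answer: $\frac{2}{19} \approx 0.10526$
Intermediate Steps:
$s{\left(g,b \right)} = \frac{1}{2 b}$
$z = 4$ ($z = 4 \cdot 1 = 4$)
$s{\left(D,19 \right)} z = \frac{1}{2 \cdot 19} \cdot 4 = \frac{1}{2} \cdot \frac{1}{19} \cdot 4 = \frac{1}{38} \cdot 4 = \frac{2}{19}$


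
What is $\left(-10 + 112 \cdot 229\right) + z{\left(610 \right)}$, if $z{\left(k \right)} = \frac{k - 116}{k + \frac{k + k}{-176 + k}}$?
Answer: $\frac{1704724219}{66490} \approx 25639.0$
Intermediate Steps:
$z{\left(k \right)} = \frac{-116 + k}{k + \frac{2 k}{-176 + k}}$
$\left(-10 + 112 \cdot 229\right) + z{\left(610 \right)} = \left(-10 + 112 \cdot 229\right) + \frac{20416 + 610^{2} - 178120}{610 \left(-174 + 610\right)} = \left(-10 + 25648\right) + \frac{20416 + 372100 - 178120}{610 \cdot 436} = 25638 + \frac{1}{610} \cdot \frac{1}{436} \cdot 214396 = 25638 + \frac{53599}{66490} = \frac{1704724219}{66490}$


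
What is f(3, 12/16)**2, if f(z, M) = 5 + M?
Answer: 529/16 ≈ 33.063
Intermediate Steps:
f(3, 12/16)**2 = (5 + 12/16)**2 = (5 + 12*(1/16))**2 = (5 + 3/4)**2 = (23/4)**2 = 529/16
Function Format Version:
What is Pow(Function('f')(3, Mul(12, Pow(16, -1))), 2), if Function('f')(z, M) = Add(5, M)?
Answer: Rational(529, 16) ≈ 33.063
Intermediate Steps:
Pow(Function('f')(3, Mul(12, Pow(16, -1))), 2) = Pow(Add(5, Mul(12, Pow(16, -1))), 2) = Pow(Add(5, Mul(12, Rational(1, 16))), 2) = Pow(Add(5, Rational(3, 4)), 2) = Pow(Rational(23, 4), 2) = Rational(529, 16)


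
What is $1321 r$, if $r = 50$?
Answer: $66050$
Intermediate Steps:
$1321 r = 1321 \cdot 50 = 66050$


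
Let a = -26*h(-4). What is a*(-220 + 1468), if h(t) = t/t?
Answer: -32448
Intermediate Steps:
h(t) = 1
a = -26 (a = -26*1 = -26)
a*(-220 + 1468) = -26*(-220 + 1468) = -26*1248 = -32448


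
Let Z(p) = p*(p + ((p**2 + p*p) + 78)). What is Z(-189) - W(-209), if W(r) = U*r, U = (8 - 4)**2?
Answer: -13478215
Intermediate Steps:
Z(p) = p*(78 + p + 2*p**2) (Z(p) = p*(p + ((p**2 + p**2) + 78)) = p*(p + (2*p**2 + 78)) = p*(p + (78 + 2*p**2)) = p*(78 + p + 2*p**2))
U = 16 (U = 4**2 = 16)
W(r) = 16*r
Z(-189) - W(-209) = -189*(78 - 189 + 2*(-189)**2) - 16*(-209) = -189*(78 - 189 + 2*35721) - 1*(-3344) = -189*(78 - 189 + 71442) + 3344 = -189*71331 + 3344 = -13481559 + 3344 = -13478215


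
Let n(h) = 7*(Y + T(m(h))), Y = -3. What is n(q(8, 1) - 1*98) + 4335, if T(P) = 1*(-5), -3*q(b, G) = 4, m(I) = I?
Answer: 4279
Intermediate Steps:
q(b, G) = -4/3 (q(b, G) = -⅓*4 = -4/3)
T(P) = -5
n(h) = -56 (n(h) = 7*(-3 - 5) = 7*(-8) = -56)
n(q(8, 1) - 1*98) + 4335 = -56 + 4335 = 4279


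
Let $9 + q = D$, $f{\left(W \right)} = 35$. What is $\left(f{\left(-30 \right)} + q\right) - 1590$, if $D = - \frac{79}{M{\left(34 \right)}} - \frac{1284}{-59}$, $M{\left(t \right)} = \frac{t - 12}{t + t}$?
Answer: $- \frac{1159386}{649} \approx -1786.4$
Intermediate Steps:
$M{\left(t \right)} = \frac{-12 + t}{2 t}$
$D = - \frac{144350}{649}$ ($D = - \frac{79}{\frac{1}{2} \cdot \frac{1}{34} \left(-12 + 34\right)} - \frac{1284}{-59} = - \frac{79}{\frac{1}{2} \cdot \frac{1}{34} \cdot 22} - - \frac{1284}{59} = - \frac{79}{\frac{11}{34}} + \frac{1284}{59} = \left(-79\right) \frac{34}{11} + \frac{1284}{59} = - \frac{2686}{11} + \frac{1284}{59} = - \frac{144350}{649} \approx -222.42$)
$q = - \frac{150191}{649}$ ($q = -9 - \frac{144350}{649} = - \frac{150191}{649} \approx -231.42$)
$\left(f{\left(-30 \right)} + q\right) - 1590 = \left(35 - \frac{150191}{649}\right) - 1590 = - \frac{127476}{649} - 1590 = - \frac{1159386}{649}$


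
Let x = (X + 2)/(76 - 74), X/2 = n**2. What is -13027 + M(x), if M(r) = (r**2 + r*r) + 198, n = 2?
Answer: -12779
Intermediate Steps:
X = 8 (X = 2*2**2 = 2*4 = 8)
x = 5 (x = (8 + 2)/(76 - 74) = 10/2 = 10*(1/2) = 5)
M(r) = 198 + 2*r**2 (M(r) = (r**2 + r**2) + 198 = 2*r**2 + 198 = 198 + 2*r**2)
-13027 + M(x) = -13027 + (198 + 2*5**2) = -13027 + (198 + 2*25) = -13027 + (198 + 50) = -13027 + 248 = -12779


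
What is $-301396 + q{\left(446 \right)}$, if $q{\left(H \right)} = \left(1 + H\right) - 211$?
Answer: $-301160$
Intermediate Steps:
$q{\left(H \right)} = -210 + H$
$-301396 + q{\left(446 \right)} = -301396 + \left(-210 + 446\right) = -301396 + 236 = -301160$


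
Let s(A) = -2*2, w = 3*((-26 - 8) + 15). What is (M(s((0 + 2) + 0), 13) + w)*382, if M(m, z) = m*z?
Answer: -41638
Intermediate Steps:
w = -57 (w = 3*(-34 + 15) = 3*(-19) = -57)
s(A) = -4
(M(s((0 + 2) + 0), 13) + w)*382 = (-4*13 - 57)*382 = (-52 - 57)*382 = -109*382 = -41638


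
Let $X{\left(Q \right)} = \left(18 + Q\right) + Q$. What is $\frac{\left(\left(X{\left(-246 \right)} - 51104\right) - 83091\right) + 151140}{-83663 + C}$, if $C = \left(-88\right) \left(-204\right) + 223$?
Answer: $- \frac{16471}{65488} \approx -0.25151$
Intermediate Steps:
$X{\left(Q \right)} = 18 + 2 Q$
$C = 18175$ ($C = 17952 + 223 = 18175$)
$\frac{\left(\left(X{\left(-246 \right)} - 51104\right) - 83091\right) + 151140}{-83663 + C} = \frac{\left(\left(\left(18 + 2 \left(-246\right)\right) - 51104\right) - 83091\right) + 151140}{-83663 + 18175} = \frac{\left(\left(\left(18 - 492\right) - 51104\right) - 83091\right) + 151140}{-65488} = \left(\left(\left(-474 - 51104\right) - 83091\right) + 151140\right) \left(- \frac{1}{65488}\right) = \left(\left(-51578 - 83091\right) + 151140\right) \left(- \frac{1}{65488}\right) = \left(-134669 + 151140\right) \left(- \frac{1}{65488}\right) = 16471 \left(- \frac{1}{65488}\right) = - \frac{16471}{65488}$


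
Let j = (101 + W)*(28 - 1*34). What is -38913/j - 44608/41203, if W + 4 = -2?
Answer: 525968593/7828570 ≈ 67.186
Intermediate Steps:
W = -6 (W = -4 - 2 = -6)
j = -570 (j = (101 - 6)*(28 - 1*34) = 95*(28 - 34) = 95*(-6) = -570)
-38913/j - 44608/41203 = -38913/(-570) - 44608/41203 = -38913*(-1/570) - 44608*1/41203 = 12971/190 - 44608/41203 = 525968593/7828570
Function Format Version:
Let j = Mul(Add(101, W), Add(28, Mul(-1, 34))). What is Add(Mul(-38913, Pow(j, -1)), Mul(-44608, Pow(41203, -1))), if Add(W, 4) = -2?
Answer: Rational(525968593, 7828570) ≈ 67.186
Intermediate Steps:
W = -6 (W = Add(-4, -2) = -6)
j = -570 (j = Mul(Add(101, -6), Add(28, Mul(-1, 34))) = Mul(95, Add(28, -34)) = Mul(95, -6) = -570)
Add(Mul(-38913, Pow(j, -1)), Mul(-44608, Pow(41203, -1))) = Add(Mul(-38913, Pow(-570, -1)), Mul(-44608, Pow(41203, -1))) = Add(Mul(-38913, Rational(-1, 570)), Mul(-44608, Rational(1, 41203))) = Add(Rational(12971, 190), Rational(-44608, 41203)) = Rational(525968593, 7828570)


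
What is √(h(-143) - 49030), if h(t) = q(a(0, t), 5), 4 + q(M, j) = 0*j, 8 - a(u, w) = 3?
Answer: I*√49034 ≈ 221.44*I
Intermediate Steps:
a(u, w) = 5 (a(u, w) = 8 - 1*3 = 8 - 3 = 5)
q(M, j) = -4 (q(M, j) = -4 + 0*j = -4 + 0 = -4)
h(t) = -4
√(h(-143) - 49030) = √(-4 - 49030) = √(-49034) = I*√49034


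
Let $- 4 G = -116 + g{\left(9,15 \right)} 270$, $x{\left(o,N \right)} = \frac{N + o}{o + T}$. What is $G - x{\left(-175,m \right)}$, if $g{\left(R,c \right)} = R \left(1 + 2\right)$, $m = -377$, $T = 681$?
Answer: $- \frac{39433}{22} \approx -1792.4$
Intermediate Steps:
$g{\left(R,c \right)} = 3 R$ ($g{\left(R,c \right)} = R 3 = 3 R$)
$x{\left(o,N \right)} = \frac{N + o}{681 + o}$ ($x{\left(o,N \right)} = \frac{N + o}{o + 681} = \frac{N + o}{681 + o}$)
$G = - \frac{3587}{2}$ ($G = - \frac{-116 + 3 \cdot 9 \cdot 270}{4} = - \frac{-116 + 27 \cdot 270}{4} = - \frac{-116 + 7290}{4} = \left(- \frac{1}{4}\right) 7174 = - \frac{3587}{2} \approx -1793.5$)
$G - x{\left(-175,m \right)} = - \frac{3587}{2} - \frac{-377 - 175}{681 - 175} = - \frac{3587}{2} - \frac{1}{506} \left(-552\right) = - \frac{3587}{2} - - \frac{12}{11} = - \frac{3587}{2} + \frac{12}{11} = - \frac{39433}{22}$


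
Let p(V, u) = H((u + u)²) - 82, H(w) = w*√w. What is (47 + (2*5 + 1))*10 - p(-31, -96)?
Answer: -7077226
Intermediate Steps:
H(w) = w^(3/2)
p(V, u) = -82 + 8*(u²)^(3/2) (p(V, u) = ((u + u)²)^(3/2) - 82 = ((2*u)²)^(3/2) - 82 = (4*u²)^(3/2) - 82 = 8*(u²)^(3/2) - 82 = -82 + 8*(u²)^(3/2))
(47 + (2*5 + 1))*10 - p(-31, -96) = (47 + (2*5 + 1))*10 - (-82 + 8*((-96)²)^(3/2)) = (47 + (10 + 1))*10 - (-82 + 8*9216^(3/2)) = (47 + 11)*10 - (-82 + 8*884736) = 58*10 - (-82 + 7077888) = 580 - 1*7077806 = 580 - 7077806 = -7077226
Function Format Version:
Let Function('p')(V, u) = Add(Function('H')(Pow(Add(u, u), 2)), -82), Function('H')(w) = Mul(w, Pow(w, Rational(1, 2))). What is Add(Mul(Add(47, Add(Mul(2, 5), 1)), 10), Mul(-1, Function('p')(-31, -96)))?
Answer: -7077226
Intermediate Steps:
Function('H')(w) = Pow(w, Rational(3, 2))
Function('p')(V, u) = Add(-82, Mul(8, Pow(Pow(u, 2), Rational(3, 2)))) (Function('p')(V, u) = Add(Pow(Pow(Add(u, u), 2), Rational(3, 2)), -82) = Add(Pow(Pow(Mul(2, u), 2), Rational(3, 2)), -82) = Add(Pow(Mul(4, Pow(u, 2)), Rational(3, 2)), -82) = Add(Mul(8, Pow(Pow(u, 2), Rational(3, 2))), -82) = Add(-82, Mul(8, Pow(Pow(u, 2), Rational(3, 2)))))
Add(Mul(Add(47, Add(Mul(2, 5), 1)), 10), Mul(-1, Function('p')(-31, -96))) = Add(Mul(Add(47, Add(Mul(2, 5), 1)), 10), Mul(-1, Add(-82, Mul(8, Pow(Pow(-96, 2), Rational(3, 2)))))) = Add(Mul(Add(47, Add(10, 1)), 10), Mul(-1, Add(-82, Mul(8, Pow(9216, Rational(3, 2)))))) = Add(Mul(Add(47, 11), 10), Mul(-1, Add(-82, Mul(8, 884736)))) = Add(Mul(58, 10), Mul(-1, Add(-82, 7077888))) = Add(580, Mul(-1, 7077806)) = Add(580, -7077806) = -7077226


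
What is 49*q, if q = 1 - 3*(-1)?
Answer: 196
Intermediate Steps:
q = 4 (q = 1 + 3 = 4)
49*q = 49*4 = 196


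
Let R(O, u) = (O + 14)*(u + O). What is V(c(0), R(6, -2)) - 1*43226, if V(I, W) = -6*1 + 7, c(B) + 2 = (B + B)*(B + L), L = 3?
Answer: -43225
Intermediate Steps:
R(O, u) = (14 + O)*(O + u)
c(B) = -2 + 2*B*(3 + B) (c(B) = -2 + (B + B)*(B + 3) = -2 + (2*B)*(3 + B) = -2 + 2*B*(3 + B))
V(I, W) = 1 (V(I, W) = -6 + 7 = 1)
V(c(0), R(6, -2)) - 1*43226 = 1 - 1*43226 = 1 - 43226 = -43225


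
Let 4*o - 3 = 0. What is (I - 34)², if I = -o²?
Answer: 305809/256 ≈ 1194.6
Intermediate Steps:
o = ¾ (o = ¾ + (¼)*0 = ¾ + 0 = ¾ ≈ 0.75000)
I = -9/16 (I = -(¾)² = -1*9/16 = -9/16 ≈ -0.56250)
(I - 34)² = (-9/16 - 34)² = (-553/16)² = 305809/256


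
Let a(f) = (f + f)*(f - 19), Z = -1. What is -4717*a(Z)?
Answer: -188680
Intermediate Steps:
a(f) = 2*f*(-19 + f) (a(f) = (2*f)*(-19 + f) = 2*f*(-19 + f))
-4717*a(Z) = -9434*(-1)*(-19 - 1) = -9434*(-1)*(-20) = -4717*40 = -188680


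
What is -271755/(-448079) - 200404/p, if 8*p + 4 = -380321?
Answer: 821729811703/170415645675 ≈ 4.8219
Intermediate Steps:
p = -380325/8 (p = -½ + (⅛)*(-380321) = -½ - 380321/8 = -380325/8 ≈ -47541.)
-271755/(-448079) - 200404/p = -271755/(-448079) - 200404/(-380325/8) = -271755*(-1/448079) - 200404*(-8/380325) = 271755/448079 + 1603232/380325 = 821729811703/170415645675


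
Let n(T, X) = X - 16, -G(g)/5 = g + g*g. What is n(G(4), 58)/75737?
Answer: 42/75737 ≈ 0.00055455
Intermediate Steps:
G(g) = -5*g - 5*g² (G(g) = -5*(g + g*g) = -5*(g + g²) = -5*g - 5*g²)
n(T, X) = -16 + X
n(G(4), 58)/75737 = (-16 + 58)/75737 = 42*(1/75737) = 42/75737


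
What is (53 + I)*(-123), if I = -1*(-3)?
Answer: -6888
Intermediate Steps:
I = 3
(53 + I)*(-123) = (53 + 3)*(-123) = 56*(-123) = -6888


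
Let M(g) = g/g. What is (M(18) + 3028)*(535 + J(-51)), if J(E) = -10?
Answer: 1590225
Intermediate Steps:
M(g) = 1
(M(18) + 3028)*(535 + J(-51)) = (1 + 3028)*(535 - 10) = 3029*525 = 1590225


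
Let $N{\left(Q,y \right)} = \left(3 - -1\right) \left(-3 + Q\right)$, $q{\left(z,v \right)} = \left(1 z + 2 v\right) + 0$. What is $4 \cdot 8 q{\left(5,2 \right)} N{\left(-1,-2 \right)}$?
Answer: $-4608$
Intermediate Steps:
$q{\left(z,v \right)} = z + 2 v$ ($q{\left(z,v \right)} = \left(z + 2 v\right) + 0 = z + 2 v$)
$N{\left(Q,y \right)} = -12 + 4 Q$ ($N{\left(Q,y \right)} = \left(3 + 1\right) \left(-3 + Q\right) = 4 \left(-3 + Q\right) = -12 + 4 Q$)
$4 \cdot 8 q{\left(5,2 \right)} N{\left(-1,-2 \right)} = 4 \cdot 8 \left(5 + 2 \cdot 2\right) \left(-12 + 4 \left(-1\right)\right) = 4 \cdot 8 \left(5 + 4\right) \left(-12 - 4\right) = 4 \cdot 8 \cdot 9 \left(-16\right) = 4 \cdot 72 \left(-16\right) = 4 \left(-1152\right) = -4608$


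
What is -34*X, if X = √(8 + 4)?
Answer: -68*√3 ≈ -117.78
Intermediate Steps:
X = 2*√3 (X = √12 = 2*√3 ≈ 3.4641)
-34*X = -68*√3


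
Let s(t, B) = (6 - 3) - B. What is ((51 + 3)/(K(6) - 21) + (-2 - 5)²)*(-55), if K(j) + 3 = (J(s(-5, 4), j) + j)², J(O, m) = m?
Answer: -10879/4 ≈ -2719.8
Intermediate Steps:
s(t, B) = 3 - B
K(j) = -3 + 4*j² (K(j) = -3 + (j + j)² = -3 + (2*j)² = -3 + 4*j²)
((51 + 3)/(K(6) - 21) + (-2 - 5)²)*(-55) = ((51 + 3)/((-3 + 4*6²) - 21) + (-2 - 5)²)*(-55) = (54/((-3 + 4*36) - 21) + (-7)²)*(-55) = (54/((-3 + 144) - 21) + 49)*(-55) = (54/(141 - 21) + 49)*(-55) = (54/120 + 49)*(-55) = (54*(1/120) + 49)*(-55) = (9/20 + 49)*(-55) = (989/20)*(-55) = -10879/4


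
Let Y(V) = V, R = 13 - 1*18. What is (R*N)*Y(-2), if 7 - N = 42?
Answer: -350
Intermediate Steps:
N = -35 (N = 7 - 1*42 = 7 - 42 = -35)
R = -5 (R = 13 - 18 = -5)
(R*N)*Y(-2) = -5*(-35)*(-2) = 175*(-2) = -350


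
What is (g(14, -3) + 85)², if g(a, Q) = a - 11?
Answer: 7744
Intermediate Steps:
g(a, Q) = -11 + a
(g(14, -3) + 85)² = ((-11 + 14) + 85)² = (3 + 85)² = 88² = 7744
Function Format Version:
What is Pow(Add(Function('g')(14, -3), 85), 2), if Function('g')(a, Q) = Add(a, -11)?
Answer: 7744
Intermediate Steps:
Function('g')(a, Q) = Add(-11, a)
Pow(Add(Function('g')(14, -3), 85), 2) = Pow(Add(Add(-11, 14), 85), 2) = Pow(Add(3, 85), 2) = Pow(88, 2) = 7744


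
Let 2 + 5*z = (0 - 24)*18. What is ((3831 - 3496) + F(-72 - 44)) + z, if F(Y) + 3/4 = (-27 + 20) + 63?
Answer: 6069/20 ≈ 303.45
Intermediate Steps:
F(Y) = 221/4 (F(Y) = -¾ + ((-27 + 20) + 63) = -¾ + (-7 + 63) = -¾ + 56 = 221/4)
z = -434/5 (z = -⅖ + ((0 - 24)*18)/5 = -⅖ + (-24*18)/5 = -⅖ + (⅕)*(-432) = -⅖ - 432/5 = -434/5 ≈ -86.800)
((3831 - 3496) + F(-72 - 44)) + z = ((3831 - 3496) + 221/4) - 434/5 = (335 + 221/4) - 434/5 = 1561/4 - 434/5 = 6069/20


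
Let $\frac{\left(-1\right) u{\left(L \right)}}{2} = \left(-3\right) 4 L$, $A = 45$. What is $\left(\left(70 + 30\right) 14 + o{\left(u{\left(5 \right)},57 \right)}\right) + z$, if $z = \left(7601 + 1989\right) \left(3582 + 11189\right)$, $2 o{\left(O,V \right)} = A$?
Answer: $\frac{283310625}{2} \approx 1.4166 \cdot 10^{8}$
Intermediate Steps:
$u{\left(L \right)} = 24 L$ ($u{\left(L \right)} = - 2 \left(-3\right) 4 L = - 2 \left(- 12 L\right) = 24 L$)
$o{\left(O,V \right)} = \frac{45}{2}$ ($o{\left(O,V \right)} = \frac{1}{2} \cdot 45 = \frac{45}{2}$)
$z = 141653890$ ($z = 9590 \cdot 14771 = 141653890$)
$\left(\left(70 + 30\right) 14 + o{\left(u{\left(5 \right)},57 \right)}\right) + z = \left(\left(70 + 30\right) 14 + \frac{45}{2}\right) + 141653890 = \left(100 \cdot 14 + \frac{45}{2}\right) + 141653890 = \left(1400 + \frac{45}{2}\right) + 141653890 = \frac{2845}{2} + 141653890 = \frac{283310625}{2}$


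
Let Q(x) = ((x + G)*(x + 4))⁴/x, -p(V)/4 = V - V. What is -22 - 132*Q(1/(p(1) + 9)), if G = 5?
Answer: -369224865309410/1594323 ≈ -2.3159e+8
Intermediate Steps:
p(V) = 0 (p(V) = -4*(V - V) = -4*0 = 0)
Q(x) = (4 + x)⁴*(5 + x)⁴/x (Q(x) = ((x + 5)*(x + 4))⁴/x = ((5 + x)*(4 + x))⁴/x = ((4 + x)*(5 + x))⁴/x = ((4 + x)⁴*(5 + x)⁴)/x = (4 + x)⁴*(5 + x)⁴/x)
-22 - 132*Q(1/(p(1) + 9)) = -22 - 132*(4 + 1/(0 + 9))⁴*(5 + 1/(0 + 9))⁴/(1/(0 + 9)) = -22 - 132*(4 + 1/9)⁴*(5 + 1/9)⁴/(1/9) = -22 - 132*(4 + ⅑)⁴*(5 + ⅑)⁴/⅑ = -22 - 1188*(37/9)⁴*(46/9)⁴ = -22 - 1188*1874161*4477456/(6561*6561) = -22 - 132*8391473414416/4782969 = -22 - 369224830234304/1594323 = -369224865309410/1594323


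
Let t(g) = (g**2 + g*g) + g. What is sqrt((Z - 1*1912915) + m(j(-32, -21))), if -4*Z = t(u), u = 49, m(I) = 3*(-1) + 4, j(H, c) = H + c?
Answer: 3*I*sqrt(850723)/2 ≈ 1383.5*I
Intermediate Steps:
m(I) = 1 (m(I) = -3 + 4 = 1)
t(g) = g + 2*g**2 (t(g) = (g**2 + g**2) + g = 2*g**2 + g = g + 2*g**2)
Z = -4851/4 (Z = -49*(1 + 2*49)/4 = -49*(1 + 98)/4 = -49*99/4 = -1/4*4851 = -4851/4 ≈ -1212.8)
sqrt((Z - 1*1912915) + m(j(-32, -21))) = sqrt((-4851/4 - 1*1912915) + 1) = sqrt((-4851/4 - 1912915) + 1) = sqrt(-7656511/4 + 1) = sqrt(-7656507/4) = 3*I*sqrt(850723)/2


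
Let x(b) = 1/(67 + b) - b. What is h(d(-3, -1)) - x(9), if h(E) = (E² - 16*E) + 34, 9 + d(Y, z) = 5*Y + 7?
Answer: 45903/76 ≈ 603.99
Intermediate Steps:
d(Y, z) = -2 + 5*Y (d(Y, z) = -9 + (5*Y + 7) = -9 + (7 + 5*Y) = -2 + 5*Y)
h(E) = 34 + E² - 16*E
h(d(-3, -1)) - x(9) = (34 + (-2 + 5*(-3))² - 16*(-2 + 5*(-3))) - (1 - 1*9² - 67*9)/(67 + 9) = (34 + (-2 - 15)² - 16*(-2 - 15)) - (1 - 1*81 - 603)/76 = (34 + (-17)² - 16*(-17)) - (1 - 81 - 603)/76 = (34 + 289 + 272) - (-683)/76 = 595 - 1*(-683/76) = 595 + 683/76 = 45903/76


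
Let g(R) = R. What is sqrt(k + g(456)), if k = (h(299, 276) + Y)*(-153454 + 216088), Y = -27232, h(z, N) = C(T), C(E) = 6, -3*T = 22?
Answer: 2*I*sqrt(426318207) ≈ 41295.0*I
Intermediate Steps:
T = -22/3 (T = -1/3*22 = -22/3 ≈ -7.3333)
h(z, N) = 6
k = -1705273284 (k = (6 - 27232)*(-153454 + 216088) = -27226*62634 = -1705273284)
sqrt(k + g(456)) = sqrt(-1705273284 + 456) = sqrt(-1705272828) = 2*I*sqrt(426318207)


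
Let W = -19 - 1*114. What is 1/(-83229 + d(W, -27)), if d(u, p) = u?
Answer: -1/83362 ≈ -1.1996e-5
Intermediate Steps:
W = -133 (W = -19 - 114 = -133)
1/(-83229 + d(W, -27)) = 1/(-83229 - 133) = 1/(-83362) = -1/83362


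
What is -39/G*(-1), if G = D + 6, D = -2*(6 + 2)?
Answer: -39/10 ≈ -3.9000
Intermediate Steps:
D = -16 (D = -2*8 = -16)
G = -10 (G = -16 + 6 = -10)
-39/G*(-1) = -39/(-10)*(-1) = -39*(-⅒)*(-1) = (39/10)*(-1) = -39/10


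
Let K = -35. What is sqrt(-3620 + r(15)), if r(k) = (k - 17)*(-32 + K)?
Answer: I*sqrt(3486) ≈ 59.042*I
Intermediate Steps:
r(k) = 1139 - 67*k (r(k) = (k - 17)*(-32 - 35) = (-17 + k)*(-67) = 1139 - 67*k)
sqrt(-3620 + r(15)) = sqrt(-3620 + (1139 - 67*15)) = sqrt(-3620 + (1139 - 1005)) = sqrt(-3620 + 134) = sqrt(-3486) = I*sqrt(3486)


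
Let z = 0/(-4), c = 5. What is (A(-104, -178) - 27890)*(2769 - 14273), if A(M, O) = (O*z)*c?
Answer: 320846560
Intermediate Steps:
z = 0 (z = 0*(-1/4) = 0)
A(M, O) = 0 (A(M, O) = (O*0)*5 = 0*5 = 0)
(A(-104, -178) - 27890)*(2769 - 14273) = (0 - 27890)*(2769 - 14273) = -27890*(-11504) = 320846560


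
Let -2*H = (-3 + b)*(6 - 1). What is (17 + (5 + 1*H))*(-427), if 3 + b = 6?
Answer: -9394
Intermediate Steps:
b = 3 (b = -3 + 6 = 3)
H = 0 (H = -(-3 + 3)*(6 - 1)/2 = -0*5 = -1/2*0 = 0)
(17 + (5 + 1*H))*(-427) = (17 + (5 + 1*0))*(-427) = (17 + (5 + 0))*(-427) = (17 + 5)*(-427) = 22*(-427) = -9394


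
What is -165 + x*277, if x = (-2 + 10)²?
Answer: 17563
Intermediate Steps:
x = 64 (x = 8² = 64)
-165 + x*277 = -165 + 64*277 = -165 + 17728 = 17563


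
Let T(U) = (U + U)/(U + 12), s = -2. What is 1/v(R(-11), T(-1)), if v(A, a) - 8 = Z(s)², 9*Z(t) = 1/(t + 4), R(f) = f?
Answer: 324/2593 ≈ 0.12495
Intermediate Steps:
T(U) = 2*U/(12 + U) (T(U) = (2*U)/(12 + U) = 2*U/(12 + U))
Z(t) = 1/(9*(4 + t)) (Z(t) = 1/(9*(t + 4)) = 1/(9*(4 + t)))
v(A, a) = 2593/324 (v(A, a) = 8 + (1/(9*(4 - 2)))² = 8 + ((⅑)/2)² = 8 + ((⅑)*(½))² = 8 + (1/18)² = 8 + 1/324 = 2593/324)
1/v(R(-11), T(-1)) = 1/(2593/324) = 324/2593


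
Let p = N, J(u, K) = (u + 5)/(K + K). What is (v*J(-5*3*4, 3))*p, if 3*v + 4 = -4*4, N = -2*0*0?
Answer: 0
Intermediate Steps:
N = 0 (N = 0*0 = 0)
J(u, K) = (5 + u)/(2*K) (J(u, K) = (5 + u)/((2*K)) = (5 + u)*(1/(2*K)) = (5 + u)/(2*K))
p = 0
v = -20/3 (v = -4/3 + (-4*4)/3 = -4/3 + (⅓)*(-16) = -4/3 - 16/3 = -20/3 ≈ -6.6667)
(v*J(-5*3*4, 3))*p = -10*(5 - 5*3*4)/(3*3)*0 = -10*(5 - 15*4)/(3*3)*0 = -10*(5 - 60)/(3*3)*0 = -10*(-55)/(3*3)*0 = -20/3*(-55/6)*0 = (550/9)*0 = 0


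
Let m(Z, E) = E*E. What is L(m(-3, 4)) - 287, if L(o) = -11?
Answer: -298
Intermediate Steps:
m(Z, E) = E²
L(m(-3, 4)) - 287 = -11 - 287 = -298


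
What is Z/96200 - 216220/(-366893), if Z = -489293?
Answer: -158717812649/35295106600 ≈ -4.4969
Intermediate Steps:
Z/96200 - 216220/(-366893) = -489293/96200 - 216220/(-366893) = -489293*1/96200 - 216220*(-1/366893) = -489293/96200 + 216220/366893 = -158717812649/35295106600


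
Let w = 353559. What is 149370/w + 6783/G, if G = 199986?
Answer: 3585566613/7856316686 ≈ 0.45639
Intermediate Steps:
149370/w + 6783/G = 149370/353559 + 6783/199986 = 149370*(1/353559) + 6783*(1/199986) = 49790/117853 + 2261/66662 = 3585566613/7856316686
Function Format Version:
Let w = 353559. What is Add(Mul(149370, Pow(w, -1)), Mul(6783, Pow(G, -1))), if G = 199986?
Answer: Rational(3585566613, 7856316686) ≈ 0.45639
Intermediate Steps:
Add(Mul(149370, Pow(w, -1)), Mul(6783, Pow(G, -1))) = Add(Mul(149370, Pow(353559, -1)), Mul(6783, Pow(199986, -1))) = Add(Mul(149370, Rational(1, 353559)), Mul(6783, Rational(1, 199986))) = Add(Rational(49790, 117853), Rational(2261, 66662)) = Rational(3585566613, 7856316686)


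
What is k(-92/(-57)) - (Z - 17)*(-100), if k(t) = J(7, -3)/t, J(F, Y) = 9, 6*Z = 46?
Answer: -256061/276 ≈ -927.76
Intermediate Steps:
Z = 23/3 (Z = (1/6)*46 = 23/3 ≈ 7.6667)
k(t) = 9/t
k(-92/(-57)) - (Z - 17)*(-100) = 9/((-92/(-57))) - (23/3 - 17)*(-100) = 9/((-92*(-1/57))) - (-28)*(-100)/3 = 9/(92/57) - 1*2800/3 = 9*(57/92) - 2800/3 = 513/92 - 2800/3 = -256061/276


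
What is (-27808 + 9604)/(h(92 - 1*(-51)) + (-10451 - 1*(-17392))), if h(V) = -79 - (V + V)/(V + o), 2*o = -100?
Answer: -11439/4310 ≈ -2.6541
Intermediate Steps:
o = -50 (o = (1/2)*(-100) = -50)
h(V) = -79 - 2*V/(-50 + V) (h(V) = -79 - (V + V)/(V - 50) = -79 - 2*V/(-50 + V))
(-27808 + 9604)/(h(92 - 1*(-51)) + (-10451 - 1*(-17392))) = (-27808 + 9604)/((3950 - 81*(92 - 1*(-51)))/(-50 + (92 - 1*(-51))) + (-10451 - 1*(-17392))) = -18204/((3950 - 81*(92 + 51))/(-50 + (92 + 51)) + (-10451 + 17392)) = -18204/((3950 - 81*143)/(-50 + 143) + 6941) = -18204/((3950 - 11583)/93 + 6941) = -18204/((1/93)*(-7633) + 6941) = -18204/(-7633/93 + 6941) = -18204/637880/93 = -18204*93/637880 = -11439/4310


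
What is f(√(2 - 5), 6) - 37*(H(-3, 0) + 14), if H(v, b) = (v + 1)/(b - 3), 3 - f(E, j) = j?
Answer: -1637/3 ≈ -545.67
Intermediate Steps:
f(E, j) = 3 - j
H(v, b) = (1 + v)/(-3 + b)
f(√(2 - 5), 6) - 37*(H(-3, 0) + 14) = (3 - 1*6) - 37*((1 - 3)/(-3 + 0) + 14) = (3 - 6) - 37*(-2/(-3) + 14) = -3 - 37*(-⅓*(-2) + 14) = -3 - 37*(⅔ + 14) = -3 - 37*44/3 = -3 - 1628/3 = -1637/3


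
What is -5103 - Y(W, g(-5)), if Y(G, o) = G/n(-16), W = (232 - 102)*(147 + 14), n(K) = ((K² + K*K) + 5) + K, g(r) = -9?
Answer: -2577533/501 ≈ -5144.8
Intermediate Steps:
n(K) = 5 + K + 2*K² (n(K) = ((K² + K²) + 5) + K = (2*K² + 5) + K = (5 + 2*K²) + K = 5 + K + 2*K²)
W = 20930 (W = 130*161 = 20930)
Y(G, o) = G/501 (Y(G, o) = G/(5 - 16 + 2*(-16)²) = G/(5 - 16 + 2*256) = G/(5 - 16 + 512) = G/501)
-5103 - Y(W, g(-5)) = -5103 - 20930/501 = -2577533/501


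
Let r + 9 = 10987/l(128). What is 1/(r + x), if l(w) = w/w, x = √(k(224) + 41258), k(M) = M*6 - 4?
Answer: 5489/60236943 - 19*√118/120473886 ≈ 8.9410e-5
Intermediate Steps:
k(M) = -4 + 6*M (k(M) = 6*M - 4 = -4 + 6*M)
x = 19*√118 (x = √((-4 + 6*224) + 41258) = √((-4 + 1344) + 41258) = √(1340 + 41258) = √42598 = 19*√118 ≈ 206.39)
l(w) = 1
r = 10978 (r = -9 + 10987/1 = -9 + 10987*1 = -9 + 10987 = 10978)
1/(r + x) = 1/(10978 + 19*√118)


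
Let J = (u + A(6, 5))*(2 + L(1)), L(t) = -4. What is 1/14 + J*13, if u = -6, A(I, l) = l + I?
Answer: -1819/14 ≈ -129.93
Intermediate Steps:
A(I, l) = I + l
J = -10 (J = (-6 + (6 + 5))*(2 - 4) = (-6 + 11)*(-2) = 5*(-2) = -10)
1/14 + J*13 = 1/14 - 10*13 = 1/14 - 130 = -1819/14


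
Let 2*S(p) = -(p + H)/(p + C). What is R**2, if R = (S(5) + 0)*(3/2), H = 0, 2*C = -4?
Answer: 25/16 ≈ 1.5625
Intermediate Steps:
C = -2 (C = (1/2)*(-4) = -2)
S(p) = -p/(2*(-2 + p)) (S(p) = (-(p + 0)/(p - 2))/2 = (-p/(-2 + p))/2 = -p/(2*(-2 + p)))
R = -5/4 (R = (-1*5/(-4 + 2*5) + 0)*(3/2) = (-1*5/(-4 + 10) + 0)*(3*(1/2)) = (-1*5/6 + 0)*(3/2) = (-1*5*1/6 + 0)*(3/2) = (-5/6 + 0)*(3/2) = -5/6*3/2 = -5/4 ≈ -1.2500)
R**2 = (-5/4)**2 = 25/16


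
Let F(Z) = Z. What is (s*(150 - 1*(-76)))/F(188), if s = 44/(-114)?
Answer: -1243/2679 ≈ -0.46398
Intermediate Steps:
s = -22/57 (s = 44*(-1/114) = -22/57 ≈ -0.38596)
(s*(150 - 1*(-76)))/F(188) = -22*(150 - 1*(-76))/57/188 = -22*(150 + 76)/57*(1/188) = -22/57*226*(1/188) = -4972/57*1/188 = -1243/2679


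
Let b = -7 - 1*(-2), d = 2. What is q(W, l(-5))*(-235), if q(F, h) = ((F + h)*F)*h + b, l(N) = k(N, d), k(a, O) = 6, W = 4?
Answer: -55225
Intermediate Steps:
l(N) = 6
b = -5 (b = -7 + 2 = -5)
q(F, h) = -5 + F*h*(F + h) (q(F, h) = ((F + h)*F)*h - 5 = (F*(F + h))*h - 5 = F*h*(F + h) - 5 = -5 + F*h*(F + h))
q(W, l(-5))*(-235) = (-5 + 4*6² + 6*4²)*(-235) = (-5 + 4*36 + 6*16)*(-235) = (-5 + 144 + 96)*(-235) = 235*(-235) = -55225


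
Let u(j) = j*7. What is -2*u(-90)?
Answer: 1260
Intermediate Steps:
u(j) = 7*j
-2*u(-90) = -14*(-90) = -2*(-630) = 1260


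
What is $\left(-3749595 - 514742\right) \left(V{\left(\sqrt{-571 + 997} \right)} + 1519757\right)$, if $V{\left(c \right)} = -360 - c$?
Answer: $-6479220844789 + 4264337 \sqrt{426} \approx -6.4791 \cdot 10^{12}$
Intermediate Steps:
$\left(-3749595 - 514742\right) \left(V{\left(\sqrt{-571 + 997} \right)} + 1519757\right) = \left(-3749595 - 514742\right) \left(\left(-360 - \sqrt{-571 + 997}\right) + 1519757\right) = - 4264337 \left(\left(-360 - \sqrt{426}\right) + 1519757\right) = - 4264337 \left(1519397 - \sqrt{426}\right) = -6479220844789 + 4264337 \sqrt{426}$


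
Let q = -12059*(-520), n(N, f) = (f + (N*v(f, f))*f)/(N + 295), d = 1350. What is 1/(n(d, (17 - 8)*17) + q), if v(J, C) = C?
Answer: 1645/10346870903 ≈ 1.5899e-7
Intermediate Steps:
n(N, f) = (f + N*f²)/(295 + N) (n(N, f) = (f + (N*f)*f)/(N + 295) = (f + N*f²)/(295 + N))
q = 6270680
1/(n(d, (17 - 8)*17) + q) = 1/(((17 - 8)*17)*(1 + 1350*((17 - 8)*17))/(295 + 1350) + 6270680) = 1/((9*17)*(1 + 1350*(9*17))/1645 + 6270680) = 1/(153*(1/1645)*(1 + 1350*153) + 6270680) = 1/(153*(1/1645)*(1 + 206550) + 6270680) = 1/(153*(1/1645)*206551 + 6270680) = 1/(31602303/1645 + 6270680) = 1/(10346870903/1645) = 1645/10346870903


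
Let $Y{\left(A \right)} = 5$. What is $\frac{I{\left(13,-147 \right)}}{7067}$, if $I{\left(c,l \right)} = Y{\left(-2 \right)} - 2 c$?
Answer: $- \frac{21}{7067} \approx -0.0029716$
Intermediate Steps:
$I{\left(c,l \right)} = 5 - 2 c$
$\frac{I{\left(13,-147 \right)}}{7067} = \frac{5 - 26}{7067} = \left(5 - 26\right) \frac{1}{7067} = \left(-21\right) \frac{1}{7067} = - \frac{21}{7067}$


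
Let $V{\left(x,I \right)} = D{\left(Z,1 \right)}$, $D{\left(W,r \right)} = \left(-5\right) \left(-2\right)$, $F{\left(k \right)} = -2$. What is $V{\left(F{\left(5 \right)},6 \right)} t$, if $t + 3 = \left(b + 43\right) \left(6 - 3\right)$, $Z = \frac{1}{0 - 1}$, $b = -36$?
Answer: $180$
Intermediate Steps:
$Z = -1$ ($Z = \frac{1}{-1} = -1$)
$D{\left(W,r \right)} = 10$
$t = 18$ ($t = -3 + \left(-36 + 43\right) \left(6 - 3\right) = -3 + 7 \cdot 3 = -3 + 21 = 18$)
$V{\left(x,I \right)} = 10$
$V{\left(F{\left(5 \right)},6 \right)} t = 10 \cdot 18 = 180$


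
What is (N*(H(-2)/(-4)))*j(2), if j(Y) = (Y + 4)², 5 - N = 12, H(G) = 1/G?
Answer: -63/2 ≈ -31.500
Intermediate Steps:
N = -7 (N = 5 - 1*12 = 5 - 12 = -7)
j(Y) = (4 + Y)²
(N*(H(-2)/(-4)))*j(2) = (-7/((-2)*(-4)))*(4 + 2)² = -(-7)*(-1)/(2*4)*6² = -7*⅛*36 = -7/8*36 = -63/2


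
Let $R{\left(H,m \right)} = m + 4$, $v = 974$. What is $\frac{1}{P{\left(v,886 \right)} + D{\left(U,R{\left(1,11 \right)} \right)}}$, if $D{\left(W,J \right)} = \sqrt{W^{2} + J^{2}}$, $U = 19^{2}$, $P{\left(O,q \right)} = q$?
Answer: $\frac{443}{327225} - \frac{\sqrt{130546}}{654450} \approx 0.00080172$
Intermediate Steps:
$R{\left(H,m \right)} = 4 + m$
$U = 361$
$D{\left(W,J \right)} = \sqrt{J^{2} + W^{2}}$
$\frac{1}{P{\left(v,886 \right)} + D{\left(U,R{\left(1,11 \right)} \right)}} = \frac{1}{886 + \sqrt{\left(4 + 11\right)^{2} + 361^{2}}} = \frac{1}{886 + \sqrt{15^{2} + 130321}} = \frac{1}{886 + \sqrt{225 + 130321}} = \frac{1}{886 + \sqrt{130546}}$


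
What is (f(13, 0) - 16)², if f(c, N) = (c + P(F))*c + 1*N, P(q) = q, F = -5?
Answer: 7744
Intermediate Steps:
f(c, N) = N + c*(-5 + c) (f(c, N) = (c - 5)*c + 1*N = (-5 + c)*c + N = c*(-5 + c) + N = N + c*(-5 + c))
(f(13, 0) - 16)² = ((0 + 13² - 5*13) - 16)² = ((0 + 169 - 65) - 16)² = (104 - 16)² = 88² = 7744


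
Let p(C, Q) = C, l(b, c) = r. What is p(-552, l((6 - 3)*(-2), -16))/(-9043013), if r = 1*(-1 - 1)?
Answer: 552/9043013 ≈ 6.1042e-5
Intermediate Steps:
r = -2 (r = 1*(-2) = -2)
l(b, c) = -2
p(-552, l((6 - 3)*(-2), -16))/(-9043013) = -552/(-9043013) = -552*(-1/9043013) = 552/9043013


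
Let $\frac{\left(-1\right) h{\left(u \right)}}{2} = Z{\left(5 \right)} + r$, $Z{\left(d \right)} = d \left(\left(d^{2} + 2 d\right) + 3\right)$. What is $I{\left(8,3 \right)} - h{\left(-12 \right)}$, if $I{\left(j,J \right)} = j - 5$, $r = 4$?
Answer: $391$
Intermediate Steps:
$I{\left(j,J \right)} = -5 + j$
$Z{\left(d \right)} = d \left(3 + d^{2} + 2 d\right)$
$h{\left(u \right)} = -388$ ($h{\left(u \right)} = - 2 \left(5 \left(3 + 5^{2} + 2 \cdot 5\right) + 4\right) = - 2 \left(5 \left(3 + 25 + 10\right) + 4\right) = - 2 \left(5 \cdot 38 + 4\right) = - 2 \left(190 + 4\right) = \left(-2\right) 194 = -388$)
$I{\left(8,3 \right)} - h{\left(-12 \right)} = \left(-5 + 8\right) - -388 = 3 + 388 = 391$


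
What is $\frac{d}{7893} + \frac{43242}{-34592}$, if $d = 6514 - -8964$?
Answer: $\frac{97052935}{136517328} \approx 0.71092$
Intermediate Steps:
$d = 15478$ ($d = 6514 + 8964 = 15478$)
$\frac{d}{7893} + \frac{43242}{-34592} = \frac{15478}{7893} + \frac{43242}{-34592} = 15478 \cdot \frac{1}{7893} + 43242 \left(- \frac{1}{34592}\right) = \frac{15478}{7893} - \frac{21621}{17296} = \frac{97052935}{136517328}$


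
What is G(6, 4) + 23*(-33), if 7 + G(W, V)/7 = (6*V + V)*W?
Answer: 368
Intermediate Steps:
G(W, V) = -49 + 49*V*W (G(W, V) = -49 + 7*((6*V + V)*W) = -49 + 7*((7*V)*W) = -49 + 7*(7*V*W) = -49 + 49*V*W)
G(6, 4) + 23*(-33) = (-49 + 49*4*6) + 23*(-33) = (-49 + 1176) - 759 = 1127 - 759 = 368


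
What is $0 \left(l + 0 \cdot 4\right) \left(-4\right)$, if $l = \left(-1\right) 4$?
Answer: $0$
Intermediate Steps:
$l = -4$
$0 \left(l + 0 \cdot 4\right) \left(-4\right) = 0 \left(-4 + 0 \cdot 4\right) \left(-4\right) = 0 \left(-4 + 0\right) \left(-4\right) = 0 \left(-4\right) \left(-4\right) = 0 \left(-4\right) = 0$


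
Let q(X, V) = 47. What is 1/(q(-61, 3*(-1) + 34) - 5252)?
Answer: -1/5205 ≈ -0.00019212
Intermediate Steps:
1/(q(-61, 3*(-1) + 34) - 5252) = 1/(47 - 5252) = 1/(-5205) = -1/5205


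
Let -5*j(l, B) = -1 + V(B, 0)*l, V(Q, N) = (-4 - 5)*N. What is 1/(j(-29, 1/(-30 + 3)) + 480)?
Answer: 5/2401 ≈ 0.0020825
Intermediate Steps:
V(Q, N) = -9*N
j(l, B) = 1/5 (j(l, B) = -(-1 + (-9*0)*l)/5 = -(-1 + 0*l)/5 = -(-1 + 0)/5 = -1/5*(-1) = 1/5)
1/(j(-29, 1/(-30 + 3)) + 480) = 1/(1/5 + 480) = 1/(2401/5) = 5/2401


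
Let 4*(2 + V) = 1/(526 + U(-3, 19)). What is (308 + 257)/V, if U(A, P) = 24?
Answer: -1243000/4399 ≈ -282.56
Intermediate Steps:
V = -4399/2200 (V = -2 + 1/(4*(526 + 24)) = -2 + (1/4)/550 = -2 + (1/4)*(1/550) = -2 + 1/2200 = -4399/2200 ≈ -1.9995)
(308 + 257)/V = (308 + 257)/(-4399/2200) = 565*(-2200/4399) = -1243000/4399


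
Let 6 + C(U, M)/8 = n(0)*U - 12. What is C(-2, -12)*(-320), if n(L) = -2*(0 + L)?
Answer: 46080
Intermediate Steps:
n(L) = -2*L
C(U, M) = -144 (C(U, M) = -48 + 8*((-2*0)*U - 12) = -48 + 8*(0*U - 12) = -48 + 8*(0 - 12) = -48 + 8*(-12) = -48 - 96 = -144)
C(-2, -12)*(-320) = -144*(-320) = 46080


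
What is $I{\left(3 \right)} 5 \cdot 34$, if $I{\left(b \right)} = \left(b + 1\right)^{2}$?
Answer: $2720$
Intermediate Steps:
$I{\left(b \right)} = \left(1 + b\right)^{2}$
$I{\left(3 \right)} 5 \cdot 34 = \left(1 + 3\right)^{2} \cdot 5 \cdot 34 = 4^{2} \cdot 5 \cdot 34 = 16 \cdot 5 \cdot 34 = 80 \cdot 34 = 2720$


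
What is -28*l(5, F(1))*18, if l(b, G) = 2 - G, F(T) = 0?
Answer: -1008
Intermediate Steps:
-28*l(5, F(1))*18 = -28*(2 - 1*0)*18 = -28*(2 + 0)*18 = -28*2*18 = -56*18 = -1008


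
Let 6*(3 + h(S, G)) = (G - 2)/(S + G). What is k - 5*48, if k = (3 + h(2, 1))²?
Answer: -77759/324 ≈ -240.00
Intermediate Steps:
h(S, G) = -3 + (-2 + G)/(6*(G + S)) (h(S, G) = -3 + ((G - 2)/(S + G))/6 = -3 + ((-2 + G)/(G + S))/6 = -3 + (-2 + G)/(6*(G + S)))
k = 1/324 (k = (3 + (-2 - 18*2 - 17*1)/(6*(1 + 2)))² = (3 + (⅙)*(-2 - 36 - 17)/3)² = (3 + (⅙)*(⅓)*(-55))² = (3 - 55/18)² = (-1/18)² = 1/324 ≈ 0.0030864)
k - 5*48 = 1/324 - 5*48 = 1/324 - 240 = -77759/324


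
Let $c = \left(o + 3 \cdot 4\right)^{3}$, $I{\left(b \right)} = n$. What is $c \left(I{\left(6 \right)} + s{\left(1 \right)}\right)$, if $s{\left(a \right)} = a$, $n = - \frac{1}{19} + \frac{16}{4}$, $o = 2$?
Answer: $\frac{257936}{19} \approx 13576.0$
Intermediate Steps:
$n = \frac{75}{19}$ ($n = \left(-1\right) \frac{1}{19} + 16 \cdot \frac{1}{4} = - \frac{1}{19} + 4 = \frac{75}{19} \approx 3.9474$)
$I{\left(b \right)} = \frac{75}{19}$
$c = 2744$ ($c = \left(2 + 3 \cdot 4\right)^{3} = \left(2 + 12\right)^{3} = 14^{3} = 2744$)
$c \left(I{\left(6 \right)} + s{\left(1 \right)}\right) = 2744 \left(\frac{75}{19} + 1\right) = 2744 \cdot \frac{94}{19} = \frac{257936}{19}$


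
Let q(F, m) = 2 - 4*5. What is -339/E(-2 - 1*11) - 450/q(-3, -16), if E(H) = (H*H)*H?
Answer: 55264/2197 ≈ 25.154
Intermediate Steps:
E(H) = H**3 (E(H) = H**2*H = H**3)
q(F, m) = -18 (q(F, m) = 2 - 20 = -18)
-339/E(-2 - 1*11) - 450/q(-3, -16) = -339/(-2 - 1*11)**3 - 450/(-18) = -339/(-2 - 11)**3 - 450*(-1/18) = -339/((-13)**3) + 25 = -339/(-2197) + 25 = -339*(-1/2197) + 25 = 339/2197 + 25 = 55264/2197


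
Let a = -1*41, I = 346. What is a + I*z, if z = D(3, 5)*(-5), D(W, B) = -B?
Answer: 8609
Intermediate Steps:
a = -41
z = 25 (z = -1*5*(-5) = -5*(-5) = 25)
a + I*z = -41 + 346*25 = -41 + 8650 = 8609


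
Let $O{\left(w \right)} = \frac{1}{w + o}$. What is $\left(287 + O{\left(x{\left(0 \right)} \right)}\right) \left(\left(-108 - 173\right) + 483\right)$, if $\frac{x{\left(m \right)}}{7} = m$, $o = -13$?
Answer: $\frac{753460}{13} \approx 57958.0$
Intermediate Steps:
$x{\left(m \right)} = 7 m$
$O{\left(w \right)} = \frac{1}{-13 + w}$ ($O{\left(w \right)} = \frac{1}{w - 13} = \frac{1}{-13 + w}$)
$\left(287 + O{\left(x{\left(0 \right)} \right)}\right) \left(\left(-108 - 173\right) + 483\right) = \left(287 + \frac{1}{-13 + 7 \cdot 0}\right) \left(\left(-108 - 173\right) + 483\right) = \left(287 + \frac{1}{-13 + 0}\right) \left(-281 + 483\right) = \left(287 + \frac{1}{-13}\right) 202 = \left(287 - \frac{1}{13}\right) 202 = \frac{3730}{13} \cdot 202 = \frac{753460}{13}$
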